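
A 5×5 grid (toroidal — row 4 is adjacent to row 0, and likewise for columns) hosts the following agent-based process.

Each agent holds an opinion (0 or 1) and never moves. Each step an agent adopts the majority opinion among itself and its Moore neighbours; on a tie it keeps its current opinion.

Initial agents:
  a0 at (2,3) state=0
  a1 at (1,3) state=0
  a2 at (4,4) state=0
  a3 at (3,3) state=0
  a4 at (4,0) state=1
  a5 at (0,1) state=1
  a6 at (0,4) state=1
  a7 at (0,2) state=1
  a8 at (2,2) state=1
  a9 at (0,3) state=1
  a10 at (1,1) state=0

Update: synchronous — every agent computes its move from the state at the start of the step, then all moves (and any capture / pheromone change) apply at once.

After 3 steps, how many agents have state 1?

8

t=1: a0@(2,3):0 a1@(1,3):1 a2@(4,4):1 a3@(3,3):0 a4@(4,0):1 a5@(0,1):1 a6@(0,4):1 a7@(0,2):1 a8@(2,2):0 a9@(0,3):1 a10@(1,1):1
t=2: (unchanged — steady state)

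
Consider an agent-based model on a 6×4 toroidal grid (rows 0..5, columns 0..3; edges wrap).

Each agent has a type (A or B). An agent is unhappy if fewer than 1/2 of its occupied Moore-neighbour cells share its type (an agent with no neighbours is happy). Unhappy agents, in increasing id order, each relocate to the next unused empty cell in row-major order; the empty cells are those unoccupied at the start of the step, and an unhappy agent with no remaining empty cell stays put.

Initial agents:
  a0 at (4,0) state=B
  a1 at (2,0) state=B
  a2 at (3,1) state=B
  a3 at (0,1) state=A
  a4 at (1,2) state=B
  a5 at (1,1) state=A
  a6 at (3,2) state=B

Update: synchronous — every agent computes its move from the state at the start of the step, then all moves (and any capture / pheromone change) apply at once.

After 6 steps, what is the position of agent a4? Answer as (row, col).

t=1: a0@(4,0):B a1@(2,0):B a2@(3,1):B a3@(0,1):A a4@(0,0):B a5@(0,2):A a6@(3,2):B
t=2: a0@(4,0):B a1@(2,0):B a2@(3,1):B a3@(0,1):A a4@(0,3):B a5@(0,2):A a6@(3,2):B
t=3: a0@(4,0):B a1@(2,0):B a2@(3,1):B a3@(0,1):A a4@(0,0):B a5@(0,2):A a6@(3,2):B
t=4: a0@(4,0):B a1@(2,0):B a2@(3,1):B a3@(0,1):A a4@(0,3):B a5@(0,2):A a6@(3,2):B
t=5: a0@(4,0):B a1@(2,0):B a2@(3,1):B a3@(0,1):A a4@(0,0):B a5@(0,2):A a6@(3,2):B
t=6: a0@(4,0):B a1@(2,0):B a2@(3,1):B a3@(0,1):A a4@(0,3):B a5@(0,2):A a6@(3,2):B

(0, 3)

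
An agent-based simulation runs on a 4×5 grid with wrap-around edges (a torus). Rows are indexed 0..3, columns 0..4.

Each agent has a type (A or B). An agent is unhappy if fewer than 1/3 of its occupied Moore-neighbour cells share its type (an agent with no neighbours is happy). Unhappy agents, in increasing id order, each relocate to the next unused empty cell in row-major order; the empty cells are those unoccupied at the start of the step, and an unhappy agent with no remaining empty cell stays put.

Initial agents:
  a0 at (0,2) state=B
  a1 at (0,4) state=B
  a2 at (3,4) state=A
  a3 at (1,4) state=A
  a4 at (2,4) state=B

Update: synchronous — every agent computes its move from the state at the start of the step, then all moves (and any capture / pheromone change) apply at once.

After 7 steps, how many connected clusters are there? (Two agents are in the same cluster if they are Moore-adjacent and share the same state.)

t=1: a0@(0,2):B a1@(0,0):B a2@(0,1):A a3@(0,3):A a4@(1,0):B
t=2: a0@(0,4):B a1@(0,0):B a2@(1,1):A a3@(1,2):A a4@(1,0):B
t=3: (unchanged — steady state)

2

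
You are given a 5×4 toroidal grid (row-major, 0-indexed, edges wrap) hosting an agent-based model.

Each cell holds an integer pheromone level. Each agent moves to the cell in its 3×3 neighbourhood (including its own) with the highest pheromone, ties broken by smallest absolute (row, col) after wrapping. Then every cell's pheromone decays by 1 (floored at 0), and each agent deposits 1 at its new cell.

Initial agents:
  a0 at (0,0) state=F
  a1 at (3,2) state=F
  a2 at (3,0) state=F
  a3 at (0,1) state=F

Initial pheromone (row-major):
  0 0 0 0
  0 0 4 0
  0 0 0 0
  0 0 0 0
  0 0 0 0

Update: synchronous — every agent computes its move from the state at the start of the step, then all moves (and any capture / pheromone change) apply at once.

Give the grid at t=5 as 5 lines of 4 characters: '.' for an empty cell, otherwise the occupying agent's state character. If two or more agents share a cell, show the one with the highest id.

F...
..F.
F...
....
....

t=1: a0@(0,0) a1@(2,1) a2@(2,0) a3@(1,2) | pheromone: 1 0 0 0 / 0 0 4 0 / 1 1 0 0 / 0 0 0 0 / 0 0 0 0
t=2: a0@(0,0) a1@(1,2) a2@(2,0) a3@(1,2) | pheromone: 1 0 0 0 / 0 0 5 0 / 1 0 0 0 / 0 0 0 0 / 0 0 0 0
t=3: a0@(0,0) a1@(1,2) a2@(2,0) a3@(1,2) | pheromone: 1 0 0 0 / 0 0 6 0 / 1 0 0 0 / 0 0 0 0 / 0 0 0 0
t=4: a0@(0,0) a1@(1,2) a2@(2,0) a3@(1,2) | pheromone: 1 0 0 0 / 0 0 7 0 / 1 0 0 0 / 0 0 0 0 / 0 0 0 0
t=5: a0@(0,0) a1@(1,2) a2@(2,0) a3@(1,2) | pheromone: 1 0 0 0 / 0 0 8 0 / 1 0 0 0 / 0 0 0 0 / 0 0 0 0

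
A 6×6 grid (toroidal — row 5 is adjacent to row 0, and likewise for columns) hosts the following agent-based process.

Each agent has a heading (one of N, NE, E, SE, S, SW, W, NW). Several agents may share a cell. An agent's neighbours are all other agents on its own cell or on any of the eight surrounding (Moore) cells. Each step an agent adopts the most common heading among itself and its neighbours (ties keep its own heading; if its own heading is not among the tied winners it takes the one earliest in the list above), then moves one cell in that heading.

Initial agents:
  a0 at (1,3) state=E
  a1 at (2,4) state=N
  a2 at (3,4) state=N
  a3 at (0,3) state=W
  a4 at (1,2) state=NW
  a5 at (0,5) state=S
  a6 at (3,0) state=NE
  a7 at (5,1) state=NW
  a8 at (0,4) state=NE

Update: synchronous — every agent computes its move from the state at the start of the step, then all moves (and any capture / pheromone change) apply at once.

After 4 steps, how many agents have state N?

6

t=1: a0@(1,4):E a1@(1,4):N a2@(2,4):N a3@(0,2):W a4@(0,1):NW a5@(1,5):S a6@(2,1):NE a7@(4,0):NW a8@(5,5):NE
t=2: a0@(0,4):N a1@(0,4):N a2@(1,4):N a3@(0,1):W a4@(5,0):NW a5@(0,5):N a6@(1,2):NE a7@(3,5):NW a8@(4,0):NE
t=3: a0@(5,4):N a1@(5,4):N a2@(0,4):N a3@(0,0):W a4@(4,5):NW a5@(5,5):N a6@(0,3):NE a7@(2,4):NW a8@(3,5):NW
t=4: a0@(4,4):N a1@(4,4):N a2@(5,4):N a3@(0,5):W a4@(3,5):N a5@(4,5):N a6@(5,3):N a7@(1,3):NW a8@(2,4):NW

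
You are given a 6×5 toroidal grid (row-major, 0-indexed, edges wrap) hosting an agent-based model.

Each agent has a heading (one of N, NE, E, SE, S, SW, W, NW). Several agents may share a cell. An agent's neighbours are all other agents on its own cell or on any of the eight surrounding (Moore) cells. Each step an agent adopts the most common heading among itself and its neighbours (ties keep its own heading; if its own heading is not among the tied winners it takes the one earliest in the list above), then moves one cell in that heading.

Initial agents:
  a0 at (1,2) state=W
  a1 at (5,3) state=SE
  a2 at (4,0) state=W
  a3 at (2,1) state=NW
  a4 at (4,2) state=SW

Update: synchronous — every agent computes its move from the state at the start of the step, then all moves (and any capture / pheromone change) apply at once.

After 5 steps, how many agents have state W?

2

t=1: a0@(1,1):W a1@(0,4):SE a2@(4,4):W a3@(1,0):NW a4@(5,1):SW
t=2: a0@(1,0):W a1@(1,0):SE a2@(4,3):W a3@(0,4):NW a4@(0,0):SW
t=3: a0@(1,4):W a1@(2,1):SE a2@(4,2):W a3@(5,3):NW a4@(1,4):SW
t=4: a0@(1,3):W a1@(3,2):SE a2@(4,1):W a3@(4,2):NW a4@(2,3):SW
t=5: a0@(1,2):W a1@(4,3):SE a2@(4,0):W a3@(3,1):NW a4@(3,2):SW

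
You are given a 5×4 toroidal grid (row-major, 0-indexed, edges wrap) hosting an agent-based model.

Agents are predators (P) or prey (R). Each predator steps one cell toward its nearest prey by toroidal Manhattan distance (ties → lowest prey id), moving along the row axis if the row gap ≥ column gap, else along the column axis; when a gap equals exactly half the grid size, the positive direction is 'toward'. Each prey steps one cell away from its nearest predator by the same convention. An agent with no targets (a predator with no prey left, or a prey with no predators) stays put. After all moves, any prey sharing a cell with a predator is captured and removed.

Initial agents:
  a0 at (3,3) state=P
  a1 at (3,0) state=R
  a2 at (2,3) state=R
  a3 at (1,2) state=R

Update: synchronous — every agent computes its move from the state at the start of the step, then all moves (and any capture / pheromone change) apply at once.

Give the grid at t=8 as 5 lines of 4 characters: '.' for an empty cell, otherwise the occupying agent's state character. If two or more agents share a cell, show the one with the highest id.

t=1: a0@(3,0):P a1@(3,1):R a2@(1,3):R a3@(0,2):R
t=2: a0@(3,1):P a1@(3,2):R a2@(0,3):R a3@(1,2):R
t=3: a0@(3,2):P a1@(3,3):R a2@(1,3):R a3@(0,2):R
t=4: a0@(3,3):P a1@(3,0):R a2@(0,3):R a3@(1,2):R
t=5: a0@(3,0):P a1@(3,1):R a2@(1,3):R a3@(0,2):R
t=6: a0@(3,1):P a1@(3,2):R a2@(0,3):R a3@(1,2):R
t=7: a0@(3,2):P a1@(3,3):R a2@(1,3):R a3@(0,2):R
t=8: a0@(3,3):P a1@(3,0):R a2@(0,3):R a3@(1,2):R

...R
..R.
....
R..P
....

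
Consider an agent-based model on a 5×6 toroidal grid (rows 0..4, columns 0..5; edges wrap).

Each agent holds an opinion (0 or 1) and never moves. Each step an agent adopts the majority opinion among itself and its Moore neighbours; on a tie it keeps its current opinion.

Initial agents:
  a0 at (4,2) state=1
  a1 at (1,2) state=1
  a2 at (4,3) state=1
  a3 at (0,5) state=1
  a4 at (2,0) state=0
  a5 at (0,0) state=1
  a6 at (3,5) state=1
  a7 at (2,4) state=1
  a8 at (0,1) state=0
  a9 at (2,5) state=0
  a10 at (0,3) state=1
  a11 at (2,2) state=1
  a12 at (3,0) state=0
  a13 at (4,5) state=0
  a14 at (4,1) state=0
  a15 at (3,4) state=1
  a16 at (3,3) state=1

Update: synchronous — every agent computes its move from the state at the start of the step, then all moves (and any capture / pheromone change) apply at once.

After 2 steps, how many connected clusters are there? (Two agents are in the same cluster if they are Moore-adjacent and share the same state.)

t=1: a0@(4,2):1 a1@(1,2):1 a2@(4,3):1 a3@(0,5):1 a4@(2,0):0 a5@(0,0):0 a6@(3,5):0 a7@(2,4):1 a8@(0,1):1 a9@(2,5):0 a10@(0,3):1 a11@(2,2):1 a12@(3,0):0 a13@(4,5):1 a14@(4,1):0 a15@(3,4):1 a16@(3,3):1
t=2: a0@(4,2):1 a1@(1,2):1 a2@(4,3):1 a3@(0,5):1 a4@(2,0):0 a5@(0,0):1 a6@(3,5):0 a7@(2,4):1 a8@(0,1):1 a9@(2,5):0 a10@(0,3):1 a11@(2,2):1 a12@(3,0):0 a13@(4,5):1 a14@(4,1):0 a15@(3,4):1 a16@(3,3):1

2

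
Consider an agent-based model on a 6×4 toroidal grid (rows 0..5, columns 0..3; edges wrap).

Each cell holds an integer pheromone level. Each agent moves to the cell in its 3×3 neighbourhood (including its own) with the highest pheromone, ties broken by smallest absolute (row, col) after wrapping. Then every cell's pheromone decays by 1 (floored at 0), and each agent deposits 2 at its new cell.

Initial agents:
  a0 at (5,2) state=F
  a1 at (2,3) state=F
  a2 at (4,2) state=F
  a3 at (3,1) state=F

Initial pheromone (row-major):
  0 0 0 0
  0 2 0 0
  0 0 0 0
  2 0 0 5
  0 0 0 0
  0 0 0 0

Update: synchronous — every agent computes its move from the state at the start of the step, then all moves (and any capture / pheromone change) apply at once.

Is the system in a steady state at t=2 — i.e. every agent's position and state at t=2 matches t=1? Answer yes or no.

t=1: a0@(0,1) a1@(3,3) a2@(3,3) a3@(3,0) | pheromone: 0 2 0 0 / 0 1 0 0 / 0 0 0 0 / 3 0 0 8 / 0 0 0 0 / 0 0 0 0
t=2: a0@(0,1) a1@(3,3) a2@(3,3) a3@(3,3) | pheromone: 0 3 0 0 / 0 0 0 0 / 0 0 0 0 / 2 0 0 13 / 0 0 0 0 / 0 0 0 0

no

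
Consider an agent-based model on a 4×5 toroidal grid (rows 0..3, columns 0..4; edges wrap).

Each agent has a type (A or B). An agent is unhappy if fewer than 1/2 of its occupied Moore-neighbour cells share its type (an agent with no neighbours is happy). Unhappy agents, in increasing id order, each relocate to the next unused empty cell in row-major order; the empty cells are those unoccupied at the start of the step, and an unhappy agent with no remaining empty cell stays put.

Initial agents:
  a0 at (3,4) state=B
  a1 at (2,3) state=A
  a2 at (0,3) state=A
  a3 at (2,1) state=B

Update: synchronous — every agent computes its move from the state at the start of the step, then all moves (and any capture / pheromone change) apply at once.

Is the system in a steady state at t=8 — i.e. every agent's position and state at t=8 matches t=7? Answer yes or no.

no

t=1: a0@(0,0):B a1@(0,1):A a2@(0,2):A a3@(2,1):B
t=2: a0@(0,3):B a1@(0,1):A a2@(0,2):A a3@(2,1):B
t=3: a0@(0,0):B a1@(0,1):A a2@(0,2):A a3@(2,1):B
t=4: a0@(0,3):B a1@(0,1):A a2@(0,2):A a3@(2,1):B
t=5: a0@(0,0):B a1@(0,1):A a2@(0,2):A a3@(2,1):B
t=6: a0@(0,3):B a1@(0,1):A a2@(0,2):A a3@(2,1):B
t=7: a0@(0,0):B a1@(0,1):A a2@(0,2):A a3@(2,1):B
t=8: a0@(0,3):B a1@(0,1):A a2@(0,2):A a3@(2,1):B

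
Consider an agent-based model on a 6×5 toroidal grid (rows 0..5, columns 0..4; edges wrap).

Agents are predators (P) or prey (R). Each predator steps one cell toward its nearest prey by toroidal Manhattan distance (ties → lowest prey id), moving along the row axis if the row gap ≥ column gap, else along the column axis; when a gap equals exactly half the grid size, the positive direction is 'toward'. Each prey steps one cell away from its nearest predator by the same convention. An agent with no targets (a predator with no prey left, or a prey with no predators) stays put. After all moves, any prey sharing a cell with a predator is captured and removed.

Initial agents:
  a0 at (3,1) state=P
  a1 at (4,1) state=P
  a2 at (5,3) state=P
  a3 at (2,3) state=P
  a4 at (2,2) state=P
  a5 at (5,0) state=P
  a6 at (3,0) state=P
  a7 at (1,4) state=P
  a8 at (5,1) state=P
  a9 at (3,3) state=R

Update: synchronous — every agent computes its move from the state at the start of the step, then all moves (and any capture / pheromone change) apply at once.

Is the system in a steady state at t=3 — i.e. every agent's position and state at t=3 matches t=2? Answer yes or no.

yes

t=1: a0@(3,2):P a1@(4,2):P a2@(4,3):P a3@(3,3):P a4@(3,2):P a5@(4,0):P a6@(3,4):P a7@(2,4):P a8@(4,1):P
t=2: (unchanged — steady state)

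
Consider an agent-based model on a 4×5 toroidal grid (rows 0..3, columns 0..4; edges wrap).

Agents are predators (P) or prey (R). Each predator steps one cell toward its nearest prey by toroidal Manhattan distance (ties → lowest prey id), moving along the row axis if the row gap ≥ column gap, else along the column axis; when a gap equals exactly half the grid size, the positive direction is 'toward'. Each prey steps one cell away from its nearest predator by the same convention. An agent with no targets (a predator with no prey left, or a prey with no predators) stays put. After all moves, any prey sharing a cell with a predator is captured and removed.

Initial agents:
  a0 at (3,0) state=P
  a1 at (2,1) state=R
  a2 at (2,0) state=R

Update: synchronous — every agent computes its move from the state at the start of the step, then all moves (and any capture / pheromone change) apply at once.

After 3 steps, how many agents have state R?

t=1: a0@(2,0):P a1@(1,1):R a2@(1,0):R
t=2: a0@(1,0):P a1@(0,1):R a2@(0,0):R
t=3: a0@(0,0):P a1@(3,1):R a2@(3,0):R

2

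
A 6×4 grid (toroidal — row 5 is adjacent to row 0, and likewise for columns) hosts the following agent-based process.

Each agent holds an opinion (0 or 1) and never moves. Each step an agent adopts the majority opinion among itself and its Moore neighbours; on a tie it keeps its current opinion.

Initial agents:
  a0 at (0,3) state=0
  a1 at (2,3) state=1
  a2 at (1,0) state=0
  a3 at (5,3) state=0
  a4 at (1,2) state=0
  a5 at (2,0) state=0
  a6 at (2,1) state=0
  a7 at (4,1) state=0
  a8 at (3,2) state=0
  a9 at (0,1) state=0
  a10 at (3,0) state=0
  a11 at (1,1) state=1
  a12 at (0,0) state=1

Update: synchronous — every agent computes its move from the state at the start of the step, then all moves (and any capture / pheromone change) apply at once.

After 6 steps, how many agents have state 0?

t=1: a0@(0,3):0 a1@(2,3):0 a2@(1,0):0 a3@(5,3):0 a4@(1,2):0 a5@(2,0):0 a6@(2,1):0 a7@(4,1):0 a8@(3,2):0 a9@(0,1):0 a10@(3,0):0 a11@(1,1):0 a12@(0,0):0
t=2: (unchanged — steady state)

13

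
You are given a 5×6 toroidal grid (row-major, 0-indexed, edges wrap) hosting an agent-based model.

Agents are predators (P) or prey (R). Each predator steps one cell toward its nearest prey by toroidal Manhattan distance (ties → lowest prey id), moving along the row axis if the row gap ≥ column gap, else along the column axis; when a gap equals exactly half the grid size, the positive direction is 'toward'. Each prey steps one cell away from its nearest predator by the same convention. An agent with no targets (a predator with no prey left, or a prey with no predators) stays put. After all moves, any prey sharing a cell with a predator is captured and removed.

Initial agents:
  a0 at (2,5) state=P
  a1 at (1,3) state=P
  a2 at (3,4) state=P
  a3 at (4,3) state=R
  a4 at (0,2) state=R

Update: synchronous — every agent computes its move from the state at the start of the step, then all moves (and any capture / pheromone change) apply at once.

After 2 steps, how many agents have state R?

2

t=1: a0@(3,5):P a1@(0,3):P a2@(4,4):P a3@(3,3):R a4@(4,2):R
t=2: a0@(3,4):P a1@(4,3):P a2@(3,4):P a3@(3,2):R a4@(3,2):R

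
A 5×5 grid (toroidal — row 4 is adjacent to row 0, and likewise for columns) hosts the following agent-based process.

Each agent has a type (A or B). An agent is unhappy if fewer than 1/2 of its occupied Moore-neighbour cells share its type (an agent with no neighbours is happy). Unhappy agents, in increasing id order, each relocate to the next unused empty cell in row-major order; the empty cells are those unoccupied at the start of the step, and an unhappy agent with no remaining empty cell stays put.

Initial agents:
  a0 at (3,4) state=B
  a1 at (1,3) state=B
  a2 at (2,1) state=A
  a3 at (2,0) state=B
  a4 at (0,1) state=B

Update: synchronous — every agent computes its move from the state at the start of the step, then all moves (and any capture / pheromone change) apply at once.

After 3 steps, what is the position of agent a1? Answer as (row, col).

(1, 3)

t=1: a0@(3,4):B a1@(1,3):B a2@(0,0):A a3@(2,0):B a4@(0,1):B
t=2: a0@(3,4):B a1@(1,3):B a2@(0,2):A a3@(2,0):B a4@(0,3):B
t=3: a0@(3,4):B a1@(1,3):B a2@(0,0):A a3@(2,0):B a4@(0,3):B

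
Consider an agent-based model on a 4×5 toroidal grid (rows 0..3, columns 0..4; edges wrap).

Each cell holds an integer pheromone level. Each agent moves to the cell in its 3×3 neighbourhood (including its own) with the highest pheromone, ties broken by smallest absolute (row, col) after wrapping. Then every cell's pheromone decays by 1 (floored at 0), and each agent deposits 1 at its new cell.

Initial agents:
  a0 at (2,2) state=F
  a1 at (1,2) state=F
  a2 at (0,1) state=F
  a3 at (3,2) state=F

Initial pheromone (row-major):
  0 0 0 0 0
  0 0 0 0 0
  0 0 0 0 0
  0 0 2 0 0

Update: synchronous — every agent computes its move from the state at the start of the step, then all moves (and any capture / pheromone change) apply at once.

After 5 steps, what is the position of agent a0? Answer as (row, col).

(3, 2)

t=1: a0@(3,2) a1@(0,1) a2@(3,2) a3@(3,2) | pheromone: 0 1 0 0 0 / 0 0 0 0 0 / 0 0 0 0 0 / 0 0 4 0 0
t=2: a0@(3,2) a1@(3,2) a2@(3,2) a3@(3,2) | pheromone: 0 0 0 0 0 / 0 0 0 0 0 / 0 0 0 0 0 / 0 0 7 0 0
t=3: a0@(3,2) a1@(3,2) a2@(3,2) a3@(3,2) | pheromone: 0 0 0 0 0 / 0 0 0 0 0 / 0 0 0 0 0 / 0 0 10 0 0
t=4: a0@(3,2) a1@(3,2) a2@(3,2) a3@(3,2) | pheromone: 0 0 0 0 0 / 0 0 0 0 0 / 0 0 0 0 0 / 0 0 13 0 0
t=5: a0@(3,2) a1@(3,2) a2@(3,2) a3@(3,2) | pheromone: 0 0 0 0 0 / 0 0 0 0 0 / 0 0 0 0 0 / 0 0 16 0 0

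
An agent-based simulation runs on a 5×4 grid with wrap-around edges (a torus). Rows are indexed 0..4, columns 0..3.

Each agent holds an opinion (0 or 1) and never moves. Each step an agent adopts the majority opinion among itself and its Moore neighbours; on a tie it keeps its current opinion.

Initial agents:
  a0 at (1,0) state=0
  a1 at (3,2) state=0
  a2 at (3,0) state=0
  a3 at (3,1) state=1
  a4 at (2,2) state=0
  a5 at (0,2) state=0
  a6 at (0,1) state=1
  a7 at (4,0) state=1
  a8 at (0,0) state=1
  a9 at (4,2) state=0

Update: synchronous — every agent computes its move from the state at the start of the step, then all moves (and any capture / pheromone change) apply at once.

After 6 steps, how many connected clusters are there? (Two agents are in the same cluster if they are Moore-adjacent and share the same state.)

t=1: a0@(1,0):1 a1@(3,2):0 a2@(3,0):1 a3@(3,1):0 a4@(2,2):0 a5@(0,2):0 a6@(0,1):1 a7@(4,0):1 a8@(0,0):1 a9@(4,2):0
t=2: (unchanged — steady state)

2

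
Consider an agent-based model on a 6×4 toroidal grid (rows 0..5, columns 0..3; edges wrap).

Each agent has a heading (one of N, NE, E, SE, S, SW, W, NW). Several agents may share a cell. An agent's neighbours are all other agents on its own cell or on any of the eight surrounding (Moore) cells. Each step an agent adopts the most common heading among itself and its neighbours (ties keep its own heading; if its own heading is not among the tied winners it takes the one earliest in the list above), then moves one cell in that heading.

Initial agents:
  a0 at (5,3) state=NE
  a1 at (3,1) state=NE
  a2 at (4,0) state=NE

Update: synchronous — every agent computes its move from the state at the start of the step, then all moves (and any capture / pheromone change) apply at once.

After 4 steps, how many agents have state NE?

t=1: a0@(4,0):NE a1@(2,2):NE a2@(3,1):NE
t=2: a0@(3,1):NE a1@(1,3):NE a2@(2,2):NE
t=3: a0@(2,2):NE a1@(0,0):NE a2@(1,3):NE
t=4: a0@(1,3):NE a1@(5,1):NE a2@(0,0):NE

3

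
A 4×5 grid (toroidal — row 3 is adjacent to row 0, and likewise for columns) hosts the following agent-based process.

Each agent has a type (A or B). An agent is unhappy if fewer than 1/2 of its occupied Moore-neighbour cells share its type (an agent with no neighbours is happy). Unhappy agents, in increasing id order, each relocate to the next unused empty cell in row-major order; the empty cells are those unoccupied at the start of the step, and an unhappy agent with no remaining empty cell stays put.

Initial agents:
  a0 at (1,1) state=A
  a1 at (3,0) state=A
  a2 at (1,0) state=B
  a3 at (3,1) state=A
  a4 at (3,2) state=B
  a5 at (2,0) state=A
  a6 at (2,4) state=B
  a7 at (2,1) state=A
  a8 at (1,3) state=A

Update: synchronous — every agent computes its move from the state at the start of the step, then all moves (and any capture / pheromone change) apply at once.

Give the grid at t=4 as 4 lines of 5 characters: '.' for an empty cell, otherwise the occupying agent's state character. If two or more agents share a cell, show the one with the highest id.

t=1: a0@(1,1):A a1@(3,0):A a2@(0,0):B a3@(3,1):A a4@(0,1):B a5@(2,0):A a6@(0,2):B a7@(2,1):A a8@(0,3):A
t=2: a0@(0,4):A a1@(3,0):A a2@(1,0):B a3@(3,1):A a4@(1,2):B a5@(2,0):A a6@(1,3):B a7@(2,1):A a8@(1,4):A
t=3: a0@(0,4):A a1@(3,0):A a2@(0,0):B a3@(3,1):A a4@(1,2):B a5@(2,0):A a6@(0,1):B a7@(2,1):A a8@(1,4):A
t=4: a0@(0,4):A a1@(3,0):A a2@(0,2):B a3@(3,1):A a4@(1,2):B a5@(2,0):A a6@(0,1):B a7@(2,1):A a8@(1,4):A

.BB.A
..B.A
AA...
AA...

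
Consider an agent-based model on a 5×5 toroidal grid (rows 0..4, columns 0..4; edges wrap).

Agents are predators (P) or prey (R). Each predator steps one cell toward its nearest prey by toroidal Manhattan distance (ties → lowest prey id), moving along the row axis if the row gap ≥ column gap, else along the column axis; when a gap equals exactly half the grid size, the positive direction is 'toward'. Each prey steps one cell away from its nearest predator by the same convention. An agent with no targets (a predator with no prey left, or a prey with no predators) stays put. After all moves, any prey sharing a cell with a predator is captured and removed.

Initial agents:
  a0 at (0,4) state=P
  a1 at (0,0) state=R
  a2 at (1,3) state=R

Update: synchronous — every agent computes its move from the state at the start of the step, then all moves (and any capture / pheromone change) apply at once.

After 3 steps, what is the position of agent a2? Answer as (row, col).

t=1: a0@(0,0):P a1@(0,1):R a2@(2,3):R
t=2: a0@(0,1):P a1@(0,2):R a2@(3,3):R
t=3: a0@(0,2):P a1@(0,3):R a2@(2,3):R

(2, 3)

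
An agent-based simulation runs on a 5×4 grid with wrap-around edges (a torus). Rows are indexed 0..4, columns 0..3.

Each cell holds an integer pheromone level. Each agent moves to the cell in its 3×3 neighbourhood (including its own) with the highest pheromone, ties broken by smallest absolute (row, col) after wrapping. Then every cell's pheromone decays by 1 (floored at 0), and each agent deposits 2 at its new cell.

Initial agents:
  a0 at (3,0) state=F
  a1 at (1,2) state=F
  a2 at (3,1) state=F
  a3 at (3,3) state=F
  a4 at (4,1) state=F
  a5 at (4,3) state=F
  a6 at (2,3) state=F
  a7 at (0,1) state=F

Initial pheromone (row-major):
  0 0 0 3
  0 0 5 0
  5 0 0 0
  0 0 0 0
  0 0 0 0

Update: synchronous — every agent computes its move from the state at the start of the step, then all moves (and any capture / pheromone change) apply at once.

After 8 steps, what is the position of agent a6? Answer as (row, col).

t=1: a0@(2,0) a1@(1,2) a2@(2,0) a3@(2,0) a4@(0,0) a5@(0,3) a6@(1,2) a7@(1,2) | pheromone: 2 0 0 4 / 0 0 10 0 / 10 0 0 0 / 0 0 0 0 / 0 0 0 0
t=2: a0@(2,0) a1@(1,2) a2@(2,0) a3@(2,0) a4@(0,3) a5@(1,2) a6@(1,2) a7@(1,2) | pheromone: 1 0 0 5 / 0 0 17 0 / 15 0 0 0 / 0 0 0 0 / 0 0 0 0
t=3: a0@(2,0) a1@(1,2) a2@(2,0) a3@(2,0) a4@(1,2) a5@(1,2) a6@(1,2) a7@(1,2) | pheromone: 0 0 0 4 / 0 0 26 0 / 20 0 0 0 / 0 0 0 0 / 0 0 0 0
t=4: a0@(2,0) a1@(1,2) a2@(2,0) a3@(2,0) a4@(1,2) a5@(1,2) a6@(1,2) a7@(1,2) | pheromone: 0 0 0 3 / 0 0 35 0 / 25 0 0 0 / 0 0 0 0 / 0 0 0 0
t=5: a0@(2,0) a1@(1,2) a2@(2,0) a3@(2,0) a4@(1,2) a5@(1,2) a6@(1,2) a7@(1,2) | pheromone: 0 0 0 2 / 0 0 44 0 / 30 0 0 0 / 0 0 0 0 / 0 0 0 0
t=6: a0@(2,0) a1@(1,2) a2@(2,0) a3@(2,0) a4@(1,2) a5@(1,2) a6@(1,2) a7@(1,2) | pheromone: 0 0 0 1 / 0 0 53 0 / 35 0 0 0 / 0 0 0 0 / 0 0 0 0
t=7: a0@(2,0) a1@(1,2) a2@(2,0) a3@(2,0) a4@(1,2) a5@(1,2) a6@(1,2) a7@(1,2) | pheromone: 0 0 0 0 / 0 0 62 0 / 40 0 0 0 / 0 0 0 0 / 0 0 0 0
t=8: a0@(2,0) a1@(1,2) a2@(2,0) a3@(2,0) a4@(1,2) a5@(1,2) a6@(1,2) a7@(1,2) | pheromone: 0 0 0 0 / 0 0 71 0 / 45 0 0 0 / 0 0 0 0 / 0 0 0 0

(1, 2)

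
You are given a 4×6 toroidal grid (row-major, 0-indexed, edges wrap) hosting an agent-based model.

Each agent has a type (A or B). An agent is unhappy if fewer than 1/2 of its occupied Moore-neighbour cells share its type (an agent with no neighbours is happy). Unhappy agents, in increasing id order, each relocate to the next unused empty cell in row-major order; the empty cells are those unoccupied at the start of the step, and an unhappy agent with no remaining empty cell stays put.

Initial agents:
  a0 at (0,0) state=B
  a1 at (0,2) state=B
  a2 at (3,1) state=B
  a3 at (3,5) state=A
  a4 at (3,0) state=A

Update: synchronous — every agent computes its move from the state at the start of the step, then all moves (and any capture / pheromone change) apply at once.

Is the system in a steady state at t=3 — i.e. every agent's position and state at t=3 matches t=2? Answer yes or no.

no

t=1: a0@(0,1):B a1@(0,2):B a2@(3,1):B a3@(3,5):A a4@(0,3):A
t=2: a0@(0,1):B a1@(0,2):B a2@(3,1):B a3@(3,5):A a4@(0,0):A
t=3: a0@(0,1):B a1@(0,2):B a2@(3,1):B a3@(3,5):A a4@(0,3):A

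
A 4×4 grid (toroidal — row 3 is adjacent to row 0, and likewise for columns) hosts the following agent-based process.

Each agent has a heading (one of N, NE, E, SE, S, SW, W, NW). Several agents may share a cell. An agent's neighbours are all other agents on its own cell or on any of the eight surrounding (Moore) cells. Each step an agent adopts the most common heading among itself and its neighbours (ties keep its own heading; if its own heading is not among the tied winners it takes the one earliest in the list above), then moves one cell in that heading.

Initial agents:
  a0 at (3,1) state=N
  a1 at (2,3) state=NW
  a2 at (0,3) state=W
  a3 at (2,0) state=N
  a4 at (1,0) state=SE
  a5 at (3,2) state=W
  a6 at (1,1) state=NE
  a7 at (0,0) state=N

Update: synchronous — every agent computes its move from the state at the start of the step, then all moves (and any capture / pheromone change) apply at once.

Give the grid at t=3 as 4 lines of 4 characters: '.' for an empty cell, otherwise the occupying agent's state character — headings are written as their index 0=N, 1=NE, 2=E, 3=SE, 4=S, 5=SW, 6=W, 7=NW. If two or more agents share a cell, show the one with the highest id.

.0..
00..
00..
000.

t=1: a0@(2,1):N a1@(1,2):NW a2@(0,2):W a3@(1,0):N a4@(0,0):N a5@(3,1):W a6@(0,1):N a7@(3,0):N
t=2: a0@(1,1):N a1@(0,2):N a2@(0,1):W a3@(0,0):N a4@(3,0):N a5@(2,1):N a6@(3,1):N a7@(2,0):N
t=3: a0@(0,1):N a1@(3,2):N a2@(3,1):N a3@(3,0):N a4@(2,0):N a5@(1,1):N a6@(2,1):N a7@(1,0):N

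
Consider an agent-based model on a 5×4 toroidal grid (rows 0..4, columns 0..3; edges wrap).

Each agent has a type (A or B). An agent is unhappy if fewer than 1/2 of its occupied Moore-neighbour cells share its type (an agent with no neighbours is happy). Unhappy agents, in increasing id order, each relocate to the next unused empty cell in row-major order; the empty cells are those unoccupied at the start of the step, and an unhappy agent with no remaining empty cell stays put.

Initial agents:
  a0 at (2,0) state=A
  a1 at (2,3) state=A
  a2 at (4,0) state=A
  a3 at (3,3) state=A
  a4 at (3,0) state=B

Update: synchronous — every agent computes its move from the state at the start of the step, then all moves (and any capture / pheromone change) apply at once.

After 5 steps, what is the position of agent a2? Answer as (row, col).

t=1: a0@(2,0):A a1@(2,3):A a2@(4,0):A a3@(3,3):A a4@(0,0):B
t=2: a0@(2,0):A a1@(2,3):A a2@(4,0):A a3@(3,3):A a4@(0,1):B
t=3: a0@(2,0):A a1@(2,3):A a2@(4,0):A a3@(3,3):A a4@(0,0):B
t=4: a0@(2,0):A a1@(2,3):A a2@(4,0):A a3@(3,3):A a4@(0,1):B
t=5: a0@(2,0):A a1@(2,3):A a2@(4,0):A a3@(3,3):A a4@(0,0):B

(4, 0)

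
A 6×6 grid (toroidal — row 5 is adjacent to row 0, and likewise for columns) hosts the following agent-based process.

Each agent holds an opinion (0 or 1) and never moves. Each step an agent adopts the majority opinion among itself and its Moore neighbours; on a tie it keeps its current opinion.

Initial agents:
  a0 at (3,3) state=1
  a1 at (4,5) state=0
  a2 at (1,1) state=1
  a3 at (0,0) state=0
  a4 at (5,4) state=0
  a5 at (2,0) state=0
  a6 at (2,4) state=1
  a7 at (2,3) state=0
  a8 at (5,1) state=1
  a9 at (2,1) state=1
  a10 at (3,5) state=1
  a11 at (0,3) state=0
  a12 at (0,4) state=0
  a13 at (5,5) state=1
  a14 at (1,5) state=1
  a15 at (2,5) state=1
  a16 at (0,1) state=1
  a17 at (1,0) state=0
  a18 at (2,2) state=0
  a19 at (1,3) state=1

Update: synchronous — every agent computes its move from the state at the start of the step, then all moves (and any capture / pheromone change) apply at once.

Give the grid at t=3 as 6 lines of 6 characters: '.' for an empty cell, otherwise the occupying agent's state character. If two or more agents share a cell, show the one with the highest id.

t=1: a0@(3,3):1 a1@(4,5):0 a2@(1,1):0 a3@(0,0):1 a4@(5,4):0 a5@(2,0):1 a6@(2,4):1 a7@(2,3):1 a8@(5,1):1 a9@(2,1):0 a10@(3,5):1 a11@(0,3):0 a12@(0,4):0 a13@(5,5):0 a14@(1,5):0 a15@(2,5):1 a16@(0,1):1 a17@(1,0):1 a18@(2,2):1 a19@(1,3):0
t=2: a0@(3,3):1 a1@(4,5):0 a2@(1,1):1 a3@(0,0):1 a4@(5,4):0 a5@(2,0):1 a6@(2,4):1 a7@(2,3):1 a8@(5,1):1 a9@(2,1):1 a10@(3,5):1 a11@(0,3):0 a12@(0,4):0 a13@(5,5):0 a14@(1,5):1 a15@(2,5):1 a16@(0,1):1 a17@(1,0):1 a18@(2,2):1 a19@(1,3):0
t=3: (unchanged — steady state)

11.00.
11.0.1
111111
...1.1
.....0
.1..00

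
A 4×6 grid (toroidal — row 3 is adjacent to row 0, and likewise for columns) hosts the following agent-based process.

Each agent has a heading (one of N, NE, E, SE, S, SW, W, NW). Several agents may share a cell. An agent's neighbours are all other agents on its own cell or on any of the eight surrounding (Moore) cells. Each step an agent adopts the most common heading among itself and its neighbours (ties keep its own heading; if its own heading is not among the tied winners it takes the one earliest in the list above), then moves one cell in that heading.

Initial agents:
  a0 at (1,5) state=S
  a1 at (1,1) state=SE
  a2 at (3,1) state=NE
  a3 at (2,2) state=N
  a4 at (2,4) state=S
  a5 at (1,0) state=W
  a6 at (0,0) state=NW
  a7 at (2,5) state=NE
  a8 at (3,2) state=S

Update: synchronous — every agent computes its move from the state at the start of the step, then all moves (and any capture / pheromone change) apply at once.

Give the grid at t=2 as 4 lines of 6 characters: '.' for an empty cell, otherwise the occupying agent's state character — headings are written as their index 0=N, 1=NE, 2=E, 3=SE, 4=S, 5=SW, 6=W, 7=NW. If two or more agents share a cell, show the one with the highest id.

t=1: a0@(2,5):S a1@(2,2):SE a2@(2,2):NE a3@(1,2):N a4@(3,4):S a5@(1,5):W a6@(3,5):NW a7@(3,5):S a8@(0,2):S
t=2: a0@(3,5):S a1@(3,3):SE a2@(1,3):NE a3@(0,2):N a4@(0,4):S a5@(1,4):W a6@(0,5):S a7@(0,5):S a8@(1,2):S

..0.44
..416.
......
...3.4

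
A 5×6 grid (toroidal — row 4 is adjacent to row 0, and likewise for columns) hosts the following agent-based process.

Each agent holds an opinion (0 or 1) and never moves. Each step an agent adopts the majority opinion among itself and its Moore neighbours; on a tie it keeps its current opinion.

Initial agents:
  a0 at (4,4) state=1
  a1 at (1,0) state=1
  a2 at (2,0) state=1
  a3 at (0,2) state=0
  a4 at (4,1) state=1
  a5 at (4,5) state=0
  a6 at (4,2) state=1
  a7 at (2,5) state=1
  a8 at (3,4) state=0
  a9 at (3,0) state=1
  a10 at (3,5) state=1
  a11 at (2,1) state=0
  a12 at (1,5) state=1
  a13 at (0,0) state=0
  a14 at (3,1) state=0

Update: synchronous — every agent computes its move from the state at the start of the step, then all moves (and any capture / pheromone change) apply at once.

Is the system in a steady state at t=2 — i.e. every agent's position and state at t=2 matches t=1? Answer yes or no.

t=1: a0@(4,4):1 a1@(1,0):1 a2@(2,0):1 a3@(0,2):1 a4@(4,1):1 a5@(4,5):0 a6@(4,2):1 a7@(2,5):1 a8@(3,4):1 a9@(3,0):1 a10@(3,5):1 a11@(2,1):1 a12@(1,5):1 a13@(0,0):1 a14@(3,1):1
t=2: a0@(4,4):1 a1@(1,0):1 a2@(2,0):1 a3@(0,2):1 a4@(4,1):1 a5@(4,5):1 a6@(4,2):1 a7@(2,5):1 a8@(3,4):1 a9@(3,0):1 a10@(3,5):1 a11@(2,1):1 a12@(1,5):1 a13@(0,0):1 a14@(3,1):1

no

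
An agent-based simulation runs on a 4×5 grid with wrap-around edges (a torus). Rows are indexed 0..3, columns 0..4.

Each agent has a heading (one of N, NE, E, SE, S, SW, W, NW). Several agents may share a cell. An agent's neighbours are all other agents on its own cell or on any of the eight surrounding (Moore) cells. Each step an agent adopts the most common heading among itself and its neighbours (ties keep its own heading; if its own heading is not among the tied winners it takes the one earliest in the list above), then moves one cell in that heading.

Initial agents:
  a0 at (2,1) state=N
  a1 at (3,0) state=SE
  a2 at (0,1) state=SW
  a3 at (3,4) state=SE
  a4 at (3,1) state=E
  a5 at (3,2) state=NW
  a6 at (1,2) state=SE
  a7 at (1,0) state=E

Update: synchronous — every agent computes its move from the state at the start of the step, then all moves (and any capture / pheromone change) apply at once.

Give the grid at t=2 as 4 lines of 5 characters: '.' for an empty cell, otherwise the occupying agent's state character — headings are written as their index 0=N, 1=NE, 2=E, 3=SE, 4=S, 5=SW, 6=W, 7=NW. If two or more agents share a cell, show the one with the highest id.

t=1: a0@(2,2):E a1@(0,1):SE a2@(0,2):E a3@(0,0):SE a4@(3,2):E a5@(2,1):NW a6@(2,3):SE a7@(1,1):E
t=2: a0@(2,3):E a1@(0,2):E a2@(0,3):E a3@(1,1):SE a4@(3,3):E a5@(2,2):E a6@(2,4):E a7@(1,2):E

..22.
.32..
..222
...2.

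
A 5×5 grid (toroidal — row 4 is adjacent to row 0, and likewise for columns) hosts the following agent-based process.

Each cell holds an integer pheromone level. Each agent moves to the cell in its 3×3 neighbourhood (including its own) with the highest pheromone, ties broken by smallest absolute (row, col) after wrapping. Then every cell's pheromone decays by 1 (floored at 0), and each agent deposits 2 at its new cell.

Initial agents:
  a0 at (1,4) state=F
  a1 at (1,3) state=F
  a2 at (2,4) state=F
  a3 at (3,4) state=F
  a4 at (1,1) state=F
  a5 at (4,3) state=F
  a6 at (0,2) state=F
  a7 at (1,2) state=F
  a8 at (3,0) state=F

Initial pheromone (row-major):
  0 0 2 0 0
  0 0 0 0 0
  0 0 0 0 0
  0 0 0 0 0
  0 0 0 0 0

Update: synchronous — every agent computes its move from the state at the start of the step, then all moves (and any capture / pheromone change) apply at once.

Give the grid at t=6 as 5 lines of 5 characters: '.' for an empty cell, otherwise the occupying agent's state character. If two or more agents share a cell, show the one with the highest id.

t=1: a0@(0,0) a1@(0,2) a2@(1,0) a3@(2,0) a4@(0,2) a5@(0,2) a6@(0,2) a7@(0,2) a8@(2,0) | pheromone: 2 0 11 0 0 / 2 0 0 0 0 / 4 0 0 0 0 / 0 0 0 0 0 / 0 0 0 0 0
t=2: a0@(0,0) a1@(0,2) a2@(2,0) a3@(2,0) a4@(0,2) a5@(0,2) a6@(0,2) a7@(0,2) a8@(2,0) | pheromone: 3 0 20 0 0 / 1 0 0 0 0 / 9 0 0 0 0 / 0 0 0 0 0 / 0 0 0 0 0
t=3: a0@(0,0) a1@(0,2) a2@(2,0) a3@(2,0) a4@(0,2) a5@(0,2) a6@(0,2) a7@(0,2) a8@(2,0) | pheromone: 4 0 29 0 0 / 0 0 0 0 0 / 14 0 0 0 0 / 0 0 0 0 0 / 0 0 0 0 0
t=4: a0@(0,0) a1@(0,2) a2@(2,0) a3@(2,0) a4@(0,2) a5@(0,2) a6@(0,2) a7@(0,2) a8@(2,0) | pheromone: 5 0 38 0 0 / 0 0 0 0 0 / 19 0 0 0 0 / 0 0 0 0 0 / 0 0 0 0 0
t=5: a0@(0,0) a1@(0,2) a2@(2,0) a3@(2,0) a4@(0,2) a5@(0,2) a6@(0,2) a7@(0,2) a8@(2,0) | pheromone: 6 0 47 0 0 / 0 0 0 0 0 / 24 0 0 0 0 / 0 0 0 0 0 / 0 0 0 0 0
t=6: a0@(0,0) a1@(0,2) a2@(2,0) a3@(2,0) a4@(0,2) a5@(0,2) a6@(0,2) a7@(0,2) a8@(2,0) | pheromone: 7 0 56 0 0 / 0 0 0 0 0 / 29 0 0 0 0 / 0 0 0 0 0 / 0 0 0 0 0

F.F..
.....
F....
.....
.....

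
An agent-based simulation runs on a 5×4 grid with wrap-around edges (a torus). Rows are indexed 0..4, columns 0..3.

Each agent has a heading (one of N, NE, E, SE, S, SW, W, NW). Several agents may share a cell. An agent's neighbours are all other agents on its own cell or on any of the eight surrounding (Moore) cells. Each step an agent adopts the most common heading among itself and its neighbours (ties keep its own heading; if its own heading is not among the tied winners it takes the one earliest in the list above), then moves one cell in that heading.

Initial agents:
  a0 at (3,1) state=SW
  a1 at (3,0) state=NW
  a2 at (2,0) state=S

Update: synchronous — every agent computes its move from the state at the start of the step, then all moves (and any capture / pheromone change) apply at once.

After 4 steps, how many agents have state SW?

1

t=1: a0@(4,0):SW a1@(2,3):NW a2@(3,0):S
t=2: a0@(0,3):SW a1@(1,2):NW a2@(4,0):S
t=3: a0@(1,2):SW a1@(0,1):NW a2@(0,0):S
t=4: a0@(2,1):SW a1@(4,0):NW a2@(1,0):S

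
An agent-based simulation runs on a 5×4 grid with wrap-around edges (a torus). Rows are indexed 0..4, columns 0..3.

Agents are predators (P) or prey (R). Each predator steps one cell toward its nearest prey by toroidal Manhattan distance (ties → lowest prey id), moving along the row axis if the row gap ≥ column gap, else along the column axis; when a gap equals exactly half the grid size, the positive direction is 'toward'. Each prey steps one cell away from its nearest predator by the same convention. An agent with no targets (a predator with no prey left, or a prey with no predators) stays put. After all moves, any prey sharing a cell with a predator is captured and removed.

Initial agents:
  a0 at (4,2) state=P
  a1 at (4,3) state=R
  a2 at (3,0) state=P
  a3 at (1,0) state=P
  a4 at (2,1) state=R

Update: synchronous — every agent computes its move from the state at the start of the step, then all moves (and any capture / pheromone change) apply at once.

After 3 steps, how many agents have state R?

1

t=1: a0@(4,3):P a2@(4,0):P a3@(2,0):P a4@(1,1):R
t=2: a0@(0,3):P a2@(0,0):P a3@(1,0):P a4@(0,1):R
t=3: a0@(0,0):P a2@(0,1):P a3@(0,0):P a4@(0,2):R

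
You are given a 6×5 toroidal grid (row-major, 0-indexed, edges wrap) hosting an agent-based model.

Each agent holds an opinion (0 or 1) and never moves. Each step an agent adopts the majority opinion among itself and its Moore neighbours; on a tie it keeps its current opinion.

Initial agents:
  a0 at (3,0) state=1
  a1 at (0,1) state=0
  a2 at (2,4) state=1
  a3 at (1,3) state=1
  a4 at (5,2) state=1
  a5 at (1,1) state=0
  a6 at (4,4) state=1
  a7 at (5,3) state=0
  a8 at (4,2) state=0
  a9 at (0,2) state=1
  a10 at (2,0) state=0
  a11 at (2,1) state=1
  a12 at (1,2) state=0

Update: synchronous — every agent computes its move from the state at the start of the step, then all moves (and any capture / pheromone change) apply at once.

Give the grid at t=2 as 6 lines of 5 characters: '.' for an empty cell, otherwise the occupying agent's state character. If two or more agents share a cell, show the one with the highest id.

.00..
.001.
10..1
1....
..0.1
..00.

t=1: a0@(3,0):1 a1@(0,1):0 a2@(2,4):1 a3@(1,3):1 a4@(5,2):0 a5@(1,1):0 a6@(4,4):1 a7@(5,3):1 a8@(4,2):0 a9@(0,2):0 a10@(2,0):1 a11@(2,1):0 a12@(1,2):0
t=2: a0@(3,0):1 a1@(0,1):0 a2@(2,4):1 a3@(1,3):1 a4@(5,2):0 a5@(1,1):0 a6@(4,4):1 a7@(5,3):0 a8@(4,2):0 a9@(0,2):0 a10@(2,0):1 a11@(2,1):0 a12@(1,2):0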